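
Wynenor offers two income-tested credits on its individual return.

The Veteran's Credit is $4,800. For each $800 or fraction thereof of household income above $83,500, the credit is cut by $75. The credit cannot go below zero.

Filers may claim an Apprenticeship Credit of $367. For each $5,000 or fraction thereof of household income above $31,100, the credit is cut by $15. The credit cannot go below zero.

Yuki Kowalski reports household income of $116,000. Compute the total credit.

$1,837

Veteran's Credit: income exceeds $83,500 by $32,500, which is 41 full-or-partial $800 increments; reduction = 41 × $75 = $3,075, leaving $1,725.
Apprenticeship Credit: income exceeds $31,100 by $84,900, which is 17 full-or-partial $5,000 increments; reduction = 17 × $15 = $255, leaving $112.
Total: $1,725 + $112 = $1,837.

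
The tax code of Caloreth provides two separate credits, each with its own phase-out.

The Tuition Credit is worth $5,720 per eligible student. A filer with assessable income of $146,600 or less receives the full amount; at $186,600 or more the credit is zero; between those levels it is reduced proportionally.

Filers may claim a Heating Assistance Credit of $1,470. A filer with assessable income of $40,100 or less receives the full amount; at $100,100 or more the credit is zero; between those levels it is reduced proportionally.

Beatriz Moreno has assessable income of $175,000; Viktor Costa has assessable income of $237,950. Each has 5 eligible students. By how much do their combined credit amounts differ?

Beatriz ($175,000): Tuition Credit: base = 5 × $5,720 = $28,600. $175,000 is $28,400 into a $40,000 phase-out range, leaving 11,600/40,000 of the credit: $28,600 × 11,600/40,000 = $8,294. Heating Assistance Credit: $175,000 is at or above $100,100, so the credit is $0. total $8,294 + $0 = $8,294
Viktor ($237,950): Tuition Credit: base = 5 × $5,720 = $28,600. $237,950 is at or above $186,600, so the credit is $0. Heating Assistance Credit: $237,950 is at or above $100,100, so the credit is $0. total $0 + $0 = $0
Difference: |$8,294 − $0| = $8,294.

$8,294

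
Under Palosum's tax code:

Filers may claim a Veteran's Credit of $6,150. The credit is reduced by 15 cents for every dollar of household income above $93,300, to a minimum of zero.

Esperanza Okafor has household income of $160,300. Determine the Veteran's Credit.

$0

Veteran's Credit: 15% of the $67,000 excess over $93,300 is $10,050 ≥ base, so the credit is $0.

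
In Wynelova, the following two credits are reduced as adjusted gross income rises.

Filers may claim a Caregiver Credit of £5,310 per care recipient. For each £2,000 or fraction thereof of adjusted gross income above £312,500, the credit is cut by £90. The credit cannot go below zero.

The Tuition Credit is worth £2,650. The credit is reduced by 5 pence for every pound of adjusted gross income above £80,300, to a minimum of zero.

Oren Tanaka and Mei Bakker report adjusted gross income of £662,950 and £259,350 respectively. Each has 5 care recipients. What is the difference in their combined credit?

£15,840

Oren (£662,950): Caregiver Credit: base = 5 × £5,310 = £26,550. income exceeds £312,500 by £350,450, which is 176 full-or-partial £2,000 increments; reduction = 176 × £90 = £15,840, leaving £10,710. Tuition Credit: 5% of the £582,650 excess over £80,300 is £29,132.50 ≥ base, so the credit is £0. total £10,710 + £0 = £10,710
Mei (£259,350): Caregiver Credit: base = 5 × £5,310 = £26,550. £259,350 is at or below the £312,500 threshold, so the full £26,550 applies. Tuition Credit: 5% of the £179,050 excess over £80,300 is £8,952.50 ≥ base, so the credit is £0. total £26,550 + £0 = £26,550
Difference: |£10,710 − £26,550| = £15,840.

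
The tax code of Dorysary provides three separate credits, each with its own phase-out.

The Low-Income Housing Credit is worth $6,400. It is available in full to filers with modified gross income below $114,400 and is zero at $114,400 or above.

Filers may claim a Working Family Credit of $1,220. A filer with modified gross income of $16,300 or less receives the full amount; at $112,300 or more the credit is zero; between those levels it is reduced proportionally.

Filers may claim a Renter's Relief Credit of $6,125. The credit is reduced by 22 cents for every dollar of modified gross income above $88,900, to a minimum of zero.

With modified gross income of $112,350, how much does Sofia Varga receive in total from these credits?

$7,366

Low-Income Housing Credit: $112,350 is below the $114,400 cutoff, so the full $6,400 applies.
Working Family Credit: $112,350 is at or above $112,300, so the credit is $0.
Renter's Relief Credit: 22% of the $23,450 excess over $88,900 is $5,159; credit = $6,125 − $5,159 = $966.
Total: $6,400 + $0 + $966 = $7,366.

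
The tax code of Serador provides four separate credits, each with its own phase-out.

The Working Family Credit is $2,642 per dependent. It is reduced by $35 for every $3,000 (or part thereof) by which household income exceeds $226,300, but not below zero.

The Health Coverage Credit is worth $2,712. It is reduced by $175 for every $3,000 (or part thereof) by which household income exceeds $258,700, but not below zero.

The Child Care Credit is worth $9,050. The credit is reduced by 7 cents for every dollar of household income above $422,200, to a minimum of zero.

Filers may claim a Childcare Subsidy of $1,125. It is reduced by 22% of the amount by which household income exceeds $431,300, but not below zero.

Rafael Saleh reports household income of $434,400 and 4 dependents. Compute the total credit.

$16,757

Working Family Credit: base = 4 × $2,642 = $10,568. income exceeds $226,300 by $208,100, which is 70 full-or-partial $3,000 increments; reduction = 70 × $35 = $2,450, leaving $8,118.
Health Coverage Credit: income exceeds $258,700 by $175,700 → 59 increments × $175 = $10,325 ≥ base, so the credit is $0.
Child Care Credit: 7% of the $12,200 excess over $422,200 is $854; credit = $9,050 − $854 = $8,196.
Childcare Subsidy: 22% of the $3,100 excess over $431,300 is $682; credit = $1,125 − $682 = $443.
Total: $8,118 + $0 + $8,196 + $443 = $16,757.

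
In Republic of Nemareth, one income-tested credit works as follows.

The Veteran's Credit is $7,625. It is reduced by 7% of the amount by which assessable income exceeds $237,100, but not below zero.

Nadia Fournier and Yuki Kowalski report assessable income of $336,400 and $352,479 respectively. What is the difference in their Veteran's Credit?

$674

Nadia ($336,400): Veteran's Credit: 7% of the $99,300 excess over $237,100 is $6,951; credit = $7,625 − $6,951 = $674.
Yuki ($352,479): Veteran's Credit: 7% of the $115,379 excess over $237,100 is $8,076.53 ≥ base, so the credit is $0.
Difference: |$674 − $0| = $674.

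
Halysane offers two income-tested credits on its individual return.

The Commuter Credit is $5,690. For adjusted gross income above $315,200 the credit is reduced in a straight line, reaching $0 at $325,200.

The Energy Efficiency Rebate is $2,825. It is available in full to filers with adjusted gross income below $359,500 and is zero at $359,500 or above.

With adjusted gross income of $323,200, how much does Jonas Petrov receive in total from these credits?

$3,963

Commuter Credit: $323,200 is $8,000 into a $10,000 phase-out range, leaving 2,000/10,000 of the credit: $5,690 × 2,000/10,000 = $1,138.
Energy Efficiency Rebate: $323,200 is below the $359,500 cutoff, so the full $2,825 applies.
Total: $1,138 + $2,825 = $3,963.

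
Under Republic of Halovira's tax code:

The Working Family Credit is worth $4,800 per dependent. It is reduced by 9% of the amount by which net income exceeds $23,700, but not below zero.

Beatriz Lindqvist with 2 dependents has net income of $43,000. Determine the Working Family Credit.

$7,863

Working Family Credit: base = 2 × $4,800 = $9,600. 9% of the $19,300 excess over $23,700 is $1,737; credit = $9,600 − $1,737 = $7,863.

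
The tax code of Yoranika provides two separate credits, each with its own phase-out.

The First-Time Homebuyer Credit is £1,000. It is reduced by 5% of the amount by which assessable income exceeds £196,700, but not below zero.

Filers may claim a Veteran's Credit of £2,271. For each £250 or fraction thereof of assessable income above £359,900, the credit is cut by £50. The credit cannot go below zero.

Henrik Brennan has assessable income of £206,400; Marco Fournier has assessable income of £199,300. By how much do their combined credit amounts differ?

£355

Henrik (£206,400): First-Time Homebuyer Credit: 5% of the £9,700 excess over £196,700 is £485; credit = £1,000 − £485 = £515. Veteran's Credit: £206,400 is at or below the £359,900 threshold, so the full £2,271 applies. total £515 + £2,271 = £2,786
Marco (£199,300): First-Time Homebuyer Credit: 5% of the £2,600 excess over £196,700 is £130; credit = £1,000 − £130 = £870. Veteran's Credit: £199,300 is at or below the £359,900 threshold, so the full £2,271 applies. total £870 + £2,271 = £3,141
Difference: |£2,786 − £3,141| = £355.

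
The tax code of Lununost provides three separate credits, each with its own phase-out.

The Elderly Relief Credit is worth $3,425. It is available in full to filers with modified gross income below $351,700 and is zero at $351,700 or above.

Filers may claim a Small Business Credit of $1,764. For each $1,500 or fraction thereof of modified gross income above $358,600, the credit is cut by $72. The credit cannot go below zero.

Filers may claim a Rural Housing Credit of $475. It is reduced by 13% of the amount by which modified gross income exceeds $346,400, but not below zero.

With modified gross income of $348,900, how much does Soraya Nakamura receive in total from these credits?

$5,339

Elderly Relief Credit: $348,900 is below the $351,700 cutoff, so the full $3,425 applies.
Small Business Credit: $348,900 is at or below the $358,600 threshold, so the full $1,764 applies.
Rural Housing Credit: 13% of the $2,500 excess over $346,400 is $325; credit = $475 − $325 = $150.
Total: $3,425 + $1,764 + $150 = $5,339.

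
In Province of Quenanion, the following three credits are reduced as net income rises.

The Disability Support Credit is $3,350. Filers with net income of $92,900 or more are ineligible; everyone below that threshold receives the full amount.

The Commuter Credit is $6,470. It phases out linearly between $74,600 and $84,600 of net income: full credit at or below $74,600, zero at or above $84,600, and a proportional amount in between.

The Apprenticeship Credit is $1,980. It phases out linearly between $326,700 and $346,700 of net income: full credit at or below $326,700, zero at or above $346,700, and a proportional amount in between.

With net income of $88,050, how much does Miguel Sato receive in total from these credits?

$5,330

Disability Support Credit: $88,050 is below the $92,900 cutoff, so the full $3,350 applies.
Commuter Credit: $88,050 is at or above $84,600, so the credit is $0.
Apprenticeship Credit: $88,050 is at or below the $326,700 threshold, so the full $1,980 applies.
Total: $3,350 + $0 + $1,980 = $5,330.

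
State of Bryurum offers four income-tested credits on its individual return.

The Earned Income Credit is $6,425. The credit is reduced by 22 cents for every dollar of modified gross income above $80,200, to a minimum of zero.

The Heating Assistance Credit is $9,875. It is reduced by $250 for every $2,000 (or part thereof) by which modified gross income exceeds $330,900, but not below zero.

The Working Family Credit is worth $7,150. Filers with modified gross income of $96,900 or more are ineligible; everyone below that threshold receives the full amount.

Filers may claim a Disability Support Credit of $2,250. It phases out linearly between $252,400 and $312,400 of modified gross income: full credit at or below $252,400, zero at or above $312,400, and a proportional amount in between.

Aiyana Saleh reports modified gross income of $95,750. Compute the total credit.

$22,279

Earned Income Credit: 22% of the $15,550 excess over $80,200 is $3,421; credit = $6,425 − $3,421 = $3,004.
Heating Assistance Credit: $95,750 is at or below the $330,900 threshold, so the full $9,875 applies.
Working Family Credit: $95,750 is below the $96,900 cutoff, so the full $7,150 applies.
Disability Support Credit: $95,750 is at or below the $252,400 threshold, so the full $2,250 applies.
Total: $3,004 + $9,875 + $7,150 + $2,250 = $22,279.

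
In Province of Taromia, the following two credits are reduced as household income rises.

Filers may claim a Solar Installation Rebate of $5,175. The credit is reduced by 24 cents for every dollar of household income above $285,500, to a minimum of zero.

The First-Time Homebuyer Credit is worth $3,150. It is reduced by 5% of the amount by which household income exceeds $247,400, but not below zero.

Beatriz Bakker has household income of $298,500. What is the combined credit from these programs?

Solar Installation Rebate: 24% of the $13,000 excess over $285,500 is $3,120; credit = $5,175 − $3,120 = $2,055.
First-Time Homebuyer Credit: 5% of the $51,100 excess over $247,400 is $2,555; credit = $3,150 − $2,555 = $595.
Total: $2,055 + $595 = $2,650.

$2,650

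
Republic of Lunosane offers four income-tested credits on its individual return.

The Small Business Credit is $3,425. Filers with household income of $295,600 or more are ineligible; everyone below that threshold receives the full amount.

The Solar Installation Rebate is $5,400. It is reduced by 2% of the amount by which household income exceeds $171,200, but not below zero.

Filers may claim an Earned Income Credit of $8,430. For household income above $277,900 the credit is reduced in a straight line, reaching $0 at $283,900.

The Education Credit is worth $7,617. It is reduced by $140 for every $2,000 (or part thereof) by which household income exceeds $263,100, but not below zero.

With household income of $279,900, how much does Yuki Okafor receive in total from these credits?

Small Business Credit: $279,900 is below the $295,600 cutoff, so the full $3,425 applies.
Solar Installation Rebate: 2% of the $108,700 excess over $171,200 is $2,174; credit = $5,400 − $2,174 = $3,226.
Earned Income Credit: $279,900 is $2,000 into a $6,000 phase-out range, leaving 4,000/6,000 of the credit: $8,430 × 4,000/6,000 = $5,620.
Education Credit: income exceeds $263,100 by $16,800, which is 9 full-or-partial $2,000 increments; reduction = 9 × $140 = $1,260, leaving $6,357.
Total: $3,425 + $3,226 + $5,620 + $6,357 = $18,628.

$18,628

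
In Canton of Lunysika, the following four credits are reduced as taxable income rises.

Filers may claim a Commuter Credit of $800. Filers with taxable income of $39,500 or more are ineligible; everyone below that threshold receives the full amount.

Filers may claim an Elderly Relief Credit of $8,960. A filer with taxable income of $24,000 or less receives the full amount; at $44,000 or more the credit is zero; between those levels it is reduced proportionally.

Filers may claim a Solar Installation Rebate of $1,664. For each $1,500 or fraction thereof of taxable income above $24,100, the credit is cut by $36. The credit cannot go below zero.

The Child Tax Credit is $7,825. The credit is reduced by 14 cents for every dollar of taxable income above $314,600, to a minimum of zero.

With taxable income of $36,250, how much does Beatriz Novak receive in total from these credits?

$13,437

Commuter Credit: $36,250 is below the $39,500 cutoff, so the full $800 applies.
Elderly Relief Credit: $36,250 is $12,250 into a $20,000 phase-out range, leaving 7,750/20,000 of the credit: $8,960 × 7,750/20,000 = $3,472.
Solar Installation Rebate: income exceeds $24,100 by $12,150, which is 9 full-or-partial $1,500 increments; reduction = 9 × $36 = $324, leaving $1,340.
Child Tax Credit: $36,250 is at or below the $314,600 threshold, so the full $7,825 applies.
Total: $800 + $3,472 + $1,340 + $7,825 = $13,437.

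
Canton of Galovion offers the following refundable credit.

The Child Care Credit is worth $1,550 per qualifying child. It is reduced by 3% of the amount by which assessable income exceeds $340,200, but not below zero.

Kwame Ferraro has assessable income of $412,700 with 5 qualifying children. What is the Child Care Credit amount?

Child Care Credit: base = 5 × $1,550 = $7,750. 3% of the $72,500 excess over $340,200 is $2,175; credit = $7,750 − $2,175 = $5,575.

$5,575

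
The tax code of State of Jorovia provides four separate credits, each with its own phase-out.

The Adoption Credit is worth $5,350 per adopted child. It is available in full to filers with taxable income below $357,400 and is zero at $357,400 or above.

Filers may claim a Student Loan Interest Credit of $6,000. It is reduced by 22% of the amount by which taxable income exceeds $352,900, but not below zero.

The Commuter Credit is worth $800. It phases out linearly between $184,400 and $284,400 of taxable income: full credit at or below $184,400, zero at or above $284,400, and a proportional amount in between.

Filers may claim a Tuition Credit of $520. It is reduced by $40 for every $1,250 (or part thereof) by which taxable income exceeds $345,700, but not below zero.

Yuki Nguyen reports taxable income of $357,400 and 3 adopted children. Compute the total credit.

Adoption Credit: base = 3 × $5,350 = $16,050. $357,400 meets or exceeds the $357,400 cutoff, so the credit is $0.
Student Loan Interest Credit: 22% of the $4,500 excess over $352,900 is $990; credit = $6,000 − $990 = $5,010.
Commuter Credit: $357,400 is at or above $284,400, so the credit is $0.
Tuition Credit: income exceeds $345,700 by $11,700, which is 10 full-or-partial $1,250 increments; reduction = 10 × $40 = $400, leaving $120.
Total: $0 + $5,010 + $0 + $120 = $5,130.

$5,130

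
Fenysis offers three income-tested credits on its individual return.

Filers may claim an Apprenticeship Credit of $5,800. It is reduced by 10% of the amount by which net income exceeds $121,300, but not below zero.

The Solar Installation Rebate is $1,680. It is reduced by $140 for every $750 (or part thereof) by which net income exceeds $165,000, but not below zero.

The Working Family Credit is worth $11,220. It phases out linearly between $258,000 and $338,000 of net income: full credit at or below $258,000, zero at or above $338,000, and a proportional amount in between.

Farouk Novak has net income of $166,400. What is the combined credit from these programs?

Apprenticeship Credit: 10% of the $45,100 excess over $121,300 is $4,510; credit = $5,800 − $4,510 = $1,290.
Solar Installation Rebate: income exceeds $165,000 by $1,400, which is 2 full-or-partial $750 increments; reduction = 2 × $140 = $280, leaving $1,400.
Working Family Credit: $166,400 is at or below the $258,000 threshold, so the full $11,220 applies.
Total: $1,290 + $1,400 + $11,220 = $13,910.

$13,910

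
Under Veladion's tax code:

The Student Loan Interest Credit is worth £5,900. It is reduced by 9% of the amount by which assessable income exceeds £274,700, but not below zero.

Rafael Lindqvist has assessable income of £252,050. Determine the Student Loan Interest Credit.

£5,900

Student Loan Interest Credit: £252,050 is at or below the £274,700 threshold, so the full £5,900 applies.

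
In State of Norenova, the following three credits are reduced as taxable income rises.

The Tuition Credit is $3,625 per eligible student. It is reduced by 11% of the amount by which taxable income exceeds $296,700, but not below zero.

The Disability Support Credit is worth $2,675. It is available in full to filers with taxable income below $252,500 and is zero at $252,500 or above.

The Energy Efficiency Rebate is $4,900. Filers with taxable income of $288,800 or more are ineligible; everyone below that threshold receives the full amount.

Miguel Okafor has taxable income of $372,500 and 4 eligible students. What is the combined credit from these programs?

$6,162

Tuition Credit: base = 4 × $3,625 = $14,500. 11% of the $75,800 excess over $296,700 is $8,338; credit = $14,500 − $8,338 = $6,162.
Disability Support Credit: $372,500 meets or exceeds the $252,500 cutoff, so the credit is $0.
Energy Efficiency Rebate: $372,500 meets or exceeds the $288,800 cutoff, so the credit is $0.
Total: $6,162 + $0 + $0 = $6,162.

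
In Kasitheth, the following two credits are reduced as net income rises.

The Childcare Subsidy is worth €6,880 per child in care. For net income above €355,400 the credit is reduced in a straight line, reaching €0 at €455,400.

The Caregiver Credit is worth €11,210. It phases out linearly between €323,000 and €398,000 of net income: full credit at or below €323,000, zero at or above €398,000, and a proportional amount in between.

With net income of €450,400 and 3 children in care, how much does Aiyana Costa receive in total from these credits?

Childcare Subsidy: base = 3 × €6,880 = €20,640. €450,400 is €95,000 into a €100,000 phase-out range, leaving 5,000/100,000 of the credit: €20,640 × 5,000/100,000 = €1,032.
Caregiver Credit: €450,400 is at or above €398,000, so the credit is €0.
Total: €1,032 + €0 = €1,032.

€1,032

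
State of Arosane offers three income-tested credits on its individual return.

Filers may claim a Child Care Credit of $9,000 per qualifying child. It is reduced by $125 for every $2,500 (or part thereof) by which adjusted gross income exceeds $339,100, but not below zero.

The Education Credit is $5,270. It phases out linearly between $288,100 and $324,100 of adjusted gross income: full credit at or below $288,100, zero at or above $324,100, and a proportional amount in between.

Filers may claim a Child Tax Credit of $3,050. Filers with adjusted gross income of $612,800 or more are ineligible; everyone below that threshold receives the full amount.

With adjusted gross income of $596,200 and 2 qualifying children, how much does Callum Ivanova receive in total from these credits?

Child Care Credit: base = 2 × $9,000 = $18,000. income exceeds $339,100 by $257,100, which is 103 full-or-partial $2,500 increments; reduction = 103 × $125 = $12,875, leaving $5,125.
Education Credit: $596,200 is at or above $324,100, so the credit is $0.
Child Tax Credit: $596,200 is below the $612,800 cutoff, so the full $3,050 applies.
Total: $5,125 + $0 + $3,050 = $8,175.

$8,175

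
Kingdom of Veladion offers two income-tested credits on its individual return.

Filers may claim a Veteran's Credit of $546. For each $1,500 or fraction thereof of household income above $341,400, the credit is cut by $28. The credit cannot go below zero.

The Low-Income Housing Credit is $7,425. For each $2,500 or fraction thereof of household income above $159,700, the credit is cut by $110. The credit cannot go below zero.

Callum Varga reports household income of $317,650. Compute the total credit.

Veteran's Credit: $317,650 is at or below the $341,400 threshold, so the full $546 applies.
Low-Income Housing Credit: income exceeds $159,700 by $157,950, which is 64 full-or-partial $2,500 increments; reduction = 64 × $110 = $7,040, leaving $385.
Total: $546 + $385 = $931.

$931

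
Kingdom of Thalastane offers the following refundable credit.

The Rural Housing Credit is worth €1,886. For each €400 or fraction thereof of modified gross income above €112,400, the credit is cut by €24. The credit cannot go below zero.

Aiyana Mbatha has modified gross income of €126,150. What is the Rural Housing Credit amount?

Rural Housing Credit: income exceeds €112,400 by €13,750, which is 35 full-or-partial €400 increments; reduction = 35 × €24 = €840, leaving €1,046.

€1,046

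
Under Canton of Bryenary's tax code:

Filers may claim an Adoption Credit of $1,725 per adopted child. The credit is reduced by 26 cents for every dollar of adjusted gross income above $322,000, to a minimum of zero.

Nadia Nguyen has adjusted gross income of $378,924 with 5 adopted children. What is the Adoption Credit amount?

Adoption Credit: base = 5 × $1,725 = $8,625. 26% of the $56,924 excess over $322,000 is $14,800.24 ≥ base, so the credit is $0.

$0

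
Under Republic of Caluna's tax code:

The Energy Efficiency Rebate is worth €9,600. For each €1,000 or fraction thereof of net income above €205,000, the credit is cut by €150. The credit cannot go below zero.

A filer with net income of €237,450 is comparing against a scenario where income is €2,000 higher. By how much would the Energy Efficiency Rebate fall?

At €237,450 — income exceeds €205,000 by €32,450, which is 33 full-or-partial €1,000 increments; reduction = 33 × €150 = €4,950, leaving €4,650.
At €239,450 — income exceeds €205,000 by €34,450, which is 35 full-or-partial €1,000 increments; reduction = 35 × €150 = €5,250, leaving €4,350.
Lost: €4,650 − €4,350 = €300.

€300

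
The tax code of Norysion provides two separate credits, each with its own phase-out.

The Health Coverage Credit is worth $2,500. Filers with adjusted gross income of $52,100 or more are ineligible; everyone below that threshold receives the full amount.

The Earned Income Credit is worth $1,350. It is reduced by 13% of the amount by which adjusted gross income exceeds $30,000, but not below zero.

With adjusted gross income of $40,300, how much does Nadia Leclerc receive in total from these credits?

$2,511

Health Coverage Credit: $40,300 is below the $52,100 cutoff, so the full $2,500 applies.
Earned Income Credit: 13% of the $10,300 excess over $30,000 is $1,339; credit = $1,350 − $1,339 = $11.
Total: $2,500 + $11 = $2,511.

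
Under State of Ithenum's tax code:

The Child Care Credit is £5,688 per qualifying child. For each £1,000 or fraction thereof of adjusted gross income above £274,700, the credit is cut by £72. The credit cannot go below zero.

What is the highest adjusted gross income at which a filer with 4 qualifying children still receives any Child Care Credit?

Full credit = 4 × £5,688 = £22,752.
After 315 increments the reduction is 315 × £72 = £22,680, leaving £72; one more increment wipes it out. Increment 315 ends at excess 315 × £1,000 = £315,000, so the highest qualifying income is £274,700 + £315,000 = £589,700.

£589,700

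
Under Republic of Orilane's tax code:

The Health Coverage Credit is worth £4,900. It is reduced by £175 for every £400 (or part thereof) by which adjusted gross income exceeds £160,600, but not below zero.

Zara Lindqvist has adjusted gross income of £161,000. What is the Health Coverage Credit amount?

Health Coverage Credit: income exceeds £160,600 by £400, which is 1 full-or-partial £400 increment; reduction = 1 × £175 = £175, leaving £4,725.

£4,725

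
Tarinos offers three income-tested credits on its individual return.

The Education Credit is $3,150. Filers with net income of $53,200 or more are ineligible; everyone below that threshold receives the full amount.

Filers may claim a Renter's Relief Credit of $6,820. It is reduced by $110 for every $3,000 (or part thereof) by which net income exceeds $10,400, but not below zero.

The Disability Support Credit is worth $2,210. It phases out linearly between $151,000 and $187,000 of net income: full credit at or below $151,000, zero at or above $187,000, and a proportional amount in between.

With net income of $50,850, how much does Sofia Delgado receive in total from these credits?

$10,640

Education Credit: $50,850 is below the $53,200 cutoff, so the full $3,150 applies.
Renter's Relief Credit: income exceeds $10,400 by $40,450, which is 14 full-or-partial $3,000 increments; reduction = 14 × $110 = $1,540, leaving $5,280.
Disability Support Credit: $50,850 is at or below the $151,000 threshold, so the full $2,210 applies.
Total: $3,150 + $5,280 + $2,210 = $10,640.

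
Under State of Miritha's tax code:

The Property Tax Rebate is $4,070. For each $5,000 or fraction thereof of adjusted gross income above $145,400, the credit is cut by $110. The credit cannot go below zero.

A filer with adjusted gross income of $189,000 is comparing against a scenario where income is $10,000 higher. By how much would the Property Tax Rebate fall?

At $189,000 — income exceeds $145,400 by $43,600, which is 9 full-or-partial $5,000 increments; reduction = 9 × $110 = $990, leaving $3,080.
At $199,000 — income exceeds $145,400 by $53,600, which is 11 full-or-partial $5,000 increments; reduction = 11 × $110 = $1,210, leaving $2,860.
Lost: $3,080 − $2,860 = $220.

$220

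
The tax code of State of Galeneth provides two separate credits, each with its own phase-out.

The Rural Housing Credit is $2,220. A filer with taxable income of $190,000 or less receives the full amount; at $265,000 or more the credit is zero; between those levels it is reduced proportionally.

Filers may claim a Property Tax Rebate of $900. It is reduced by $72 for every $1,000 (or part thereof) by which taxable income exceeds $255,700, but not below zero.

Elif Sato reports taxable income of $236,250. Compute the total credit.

$1,751

Rural Housing Credit: $236,250 is $46,250 into a $75,000 phase-out range, leaving 28,750/75,000 of the credit: $2,220 × 28,750/75,000 = $851.
Property Tax Rebate: $236,250 is at or below the $255,700 threshold, so the full $900 applies.
Total: $851 + $900 = $1,751.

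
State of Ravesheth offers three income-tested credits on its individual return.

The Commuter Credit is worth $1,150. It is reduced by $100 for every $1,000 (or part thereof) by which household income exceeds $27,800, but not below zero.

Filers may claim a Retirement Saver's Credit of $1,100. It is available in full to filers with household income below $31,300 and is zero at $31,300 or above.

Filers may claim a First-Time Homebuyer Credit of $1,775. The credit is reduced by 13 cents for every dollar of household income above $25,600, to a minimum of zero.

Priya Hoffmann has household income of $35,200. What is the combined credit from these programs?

$877

Commuter Credit: income exceeds $27,800 by $7,400, which is 8 full-or-partial $1,000 increments; reduction = 8 × $100 = $800, leaving $350.
Retirement Saver's Credit: $35,200 meets or exceeds the $31,300 cutoff, so the credit is $0.
First-Time Homebuyer Credit: 13% of the $9,600 excess over $25,600 is $1,248; credit = $1,775 − $1,248 = $527.
Total: $350 + $0 + $527 = $877.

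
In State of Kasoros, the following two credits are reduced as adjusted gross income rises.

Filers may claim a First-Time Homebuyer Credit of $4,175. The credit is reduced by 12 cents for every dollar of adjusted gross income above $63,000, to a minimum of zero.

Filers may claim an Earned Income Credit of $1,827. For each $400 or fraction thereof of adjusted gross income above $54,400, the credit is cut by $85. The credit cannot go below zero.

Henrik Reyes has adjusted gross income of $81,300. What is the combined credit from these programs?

First-Time Homebuyer Credit: 12% of the $18,300 excess over $63,000 is $2,196; credit = $4,175 − $2,196 = $1,979.
Earned Income Credit: income exceeds $54,400 by $26,900 → 68 increments × $85 = $5,780 ≥ base, so the credit is $0.
Total: $1,979 + $0 = $1,979.

$1,979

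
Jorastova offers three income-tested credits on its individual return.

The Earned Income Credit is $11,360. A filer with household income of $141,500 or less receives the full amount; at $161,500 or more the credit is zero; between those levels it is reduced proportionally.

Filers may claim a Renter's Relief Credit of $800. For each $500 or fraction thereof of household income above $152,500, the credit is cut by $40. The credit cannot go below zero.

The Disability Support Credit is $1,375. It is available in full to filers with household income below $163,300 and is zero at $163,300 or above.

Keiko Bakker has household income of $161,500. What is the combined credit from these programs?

Earned Income Credit: $161,500 is at or above $161,500, so the credit is $0.
Renter's Relief Credit: income exceeds $152,500 by $9,000, which is 18 full-or-partial $500 increments; reduction = 18 × $40 = $720, leaving $80.
Disability Support Credit: $161,500 is below the $163,300 cutoff, so the full $1,375 applies.
Total: $0 + $80 + $1,375 = $1,455.

$1,455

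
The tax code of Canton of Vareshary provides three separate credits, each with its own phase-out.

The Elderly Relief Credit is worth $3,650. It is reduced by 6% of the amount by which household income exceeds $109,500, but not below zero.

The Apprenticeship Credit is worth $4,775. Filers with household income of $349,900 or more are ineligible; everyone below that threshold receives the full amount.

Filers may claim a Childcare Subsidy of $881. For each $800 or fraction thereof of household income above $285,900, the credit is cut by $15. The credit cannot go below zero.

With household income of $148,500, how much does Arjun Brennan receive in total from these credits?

Elderly Relief Credit: 6% of the $39,000 excess over $109,500 is $2,340; credit = $3,650 − $2,340 = $1,310.
Apprenticeship Credit: $148,500 is below the $349,900 cutoff, so the full $4,775 applies.
Childcare Subsidy: $148,500 is at or below the $285,900 threshold, so the full $881 applies.
Total: $1,310 + $4,775 + $881 = $6,966.

$6,966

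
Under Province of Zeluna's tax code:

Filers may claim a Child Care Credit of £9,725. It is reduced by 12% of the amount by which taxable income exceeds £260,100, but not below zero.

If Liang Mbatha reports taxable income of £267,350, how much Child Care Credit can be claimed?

£8,855

Child Care Credit: 12% of the £7,250 excess over £260,100 is £870; credit = £9,725 − £870 = £8,855.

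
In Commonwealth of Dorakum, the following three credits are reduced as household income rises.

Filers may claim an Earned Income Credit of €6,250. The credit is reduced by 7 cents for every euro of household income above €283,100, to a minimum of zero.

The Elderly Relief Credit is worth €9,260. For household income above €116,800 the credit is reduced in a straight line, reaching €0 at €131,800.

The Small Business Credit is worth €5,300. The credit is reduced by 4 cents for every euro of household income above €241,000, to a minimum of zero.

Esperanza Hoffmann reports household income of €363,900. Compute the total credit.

Earned Income Credit: 7% of the €80,800 excess over €283,100 is €5,656; credit = €6,250 − €5,656 = €594.
Elderly Relief Credit: €363,900 is at or above €131,800, so the credit is €0.
Small Business Credit: 4% of the €122,900 excess over €241,000 is €4,916; credit = €5,300 − €4,916 = €384.
Total: €594 + €0 + €384 = €978.

€978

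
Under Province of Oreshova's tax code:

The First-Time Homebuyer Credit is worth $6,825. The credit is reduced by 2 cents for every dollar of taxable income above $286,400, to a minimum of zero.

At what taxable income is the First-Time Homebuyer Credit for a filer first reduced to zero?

$627,650

The credit falls by 2% of each dollar above $286,400, so it reaches zero when the excess is $6,825 / 2% = $341,250: income = $286,400 + $341,250 = $627,650.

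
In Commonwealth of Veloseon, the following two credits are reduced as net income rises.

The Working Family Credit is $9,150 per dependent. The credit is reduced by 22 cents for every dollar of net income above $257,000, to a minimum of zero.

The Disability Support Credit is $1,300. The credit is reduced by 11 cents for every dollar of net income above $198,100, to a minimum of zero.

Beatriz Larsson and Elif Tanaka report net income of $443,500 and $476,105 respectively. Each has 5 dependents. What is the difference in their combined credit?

Beatriz ($443,500): Working Family Credit: base = 5 × $9,150 = $45,750. 22% of the $186,500 excess over $257,000 is $41,030; credit = $45,750 − $41,030 = $4,720. Disability Support Credit: 11% of the $245,400 excess over $198,100 is $26,994 ≥ base, so the credit is $0. total $4,720 + $0 = $4,720
Elif ($476,105): Working Family Credit: base = 5 × $9,150 = $45,750. 22% of the $219,105 excess over $257,000 is $48,203.10 ≥ base, so the credit is $0. Disability Support Credit: 11% of the $278,005 excess over $198,100 is $30,580.55 ≥ base, so the credit is $0. total $0 + $0 = $0
Difference: |$4,720 − $0| = $4,720.

$4,720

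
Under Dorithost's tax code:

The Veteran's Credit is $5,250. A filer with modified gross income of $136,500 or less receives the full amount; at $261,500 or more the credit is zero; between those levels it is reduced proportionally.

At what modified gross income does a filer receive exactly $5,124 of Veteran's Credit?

$5,124 is 5,124/5,250 of the full $5,250, so 126/5,250 of the $125,000 range has been used: income = $136,500 + $125,000 × 126/5,250 = $139,500.

$139,500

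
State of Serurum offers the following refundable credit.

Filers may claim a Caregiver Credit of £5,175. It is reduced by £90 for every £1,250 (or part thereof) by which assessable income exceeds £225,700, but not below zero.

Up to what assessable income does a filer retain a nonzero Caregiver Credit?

£296,950

After 57 increments the reduction is 57 × £90 = £5,130, leaving £45; one more increment wipes it out. Increment 57 ends at excess 57 × £1,250 = £71,250, so the highest qualifying income is £225,700 + £71,250 = £296,950.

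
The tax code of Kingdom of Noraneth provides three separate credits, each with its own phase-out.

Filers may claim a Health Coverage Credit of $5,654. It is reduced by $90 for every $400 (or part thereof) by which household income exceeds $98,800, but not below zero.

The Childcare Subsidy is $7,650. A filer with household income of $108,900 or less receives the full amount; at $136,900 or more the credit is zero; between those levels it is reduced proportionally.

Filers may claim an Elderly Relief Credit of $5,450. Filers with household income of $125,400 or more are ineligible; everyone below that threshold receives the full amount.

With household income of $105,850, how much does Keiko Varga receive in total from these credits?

Health Coverage Credit: income exceeds $98,800 by $7,050, which is 18 full-or-partial $400 increments; reduction = 18 × $90 = $1,620, leaving $4,034.
Childcare Subsidy: $105,850 is at or below the $108,900 threshold, so the full $7,650 applies.
Elderly Relief Credit: $105,850 is below the $125,400 cutoff, so the full $5,450 applies.
Total: $4,034 + $7,650 + $5,450 = $17,134.

$17,134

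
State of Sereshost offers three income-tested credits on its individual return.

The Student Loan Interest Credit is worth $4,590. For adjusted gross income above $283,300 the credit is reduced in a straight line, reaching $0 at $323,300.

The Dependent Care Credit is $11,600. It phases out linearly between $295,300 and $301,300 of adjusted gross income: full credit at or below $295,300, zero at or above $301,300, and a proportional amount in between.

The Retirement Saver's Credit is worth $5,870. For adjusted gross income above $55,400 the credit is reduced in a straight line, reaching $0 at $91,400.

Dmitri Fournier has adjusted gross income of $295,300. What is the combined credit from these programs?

Student Loan Interest Credit: $295,300 is $12,000 into a $40,000 phase-out range, leaving 28,000/40,000 of the credit: $4,590 × 28,000/40,000 = $3,213.
Dependent Care Credit: $295,300 is at or below the $295,300 threshold, so the full $11,600 applies.
Retirement Saver's Credit: $295,300 is at or above $91,400, so the credit is $0.
Total: $3,213 + $11,600 + $0 = $14,813.

$14,813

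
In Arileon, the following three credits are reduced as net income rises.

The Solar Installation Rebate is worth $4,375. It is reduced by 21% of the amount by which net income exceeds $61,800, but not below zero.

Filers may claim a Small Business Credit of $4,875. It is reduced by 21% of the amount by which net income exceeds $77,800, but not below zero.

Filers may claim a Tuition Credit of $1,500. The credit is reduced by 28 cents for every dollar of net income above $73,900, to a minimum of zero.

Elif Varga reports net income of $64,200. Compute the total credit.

Solar Installation Rebate: 21% of the $2,400 excess over $61,800 is $504; credit = $4,375 − $504 = $3,871.
Small Business Credit: $64,200 is at or below the $77,800 threshold, so the full $4,875 applies.
Tuition Credit: $64,200 is at or below the $73,900 threshold, so the full $1,500 applies.
Total: $3,871 + $4,875 + $1,500 = $10,246.

$10,246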